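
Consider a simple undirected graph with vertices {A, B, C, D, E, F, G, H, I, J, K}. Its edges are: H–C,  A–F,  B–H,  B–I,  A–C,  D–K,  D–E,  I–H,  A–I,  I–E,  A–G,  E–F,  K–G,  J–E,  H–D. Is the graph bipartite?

No

The cycle H-B-I-H has length 3, which is odd, so the graph is not bipartite.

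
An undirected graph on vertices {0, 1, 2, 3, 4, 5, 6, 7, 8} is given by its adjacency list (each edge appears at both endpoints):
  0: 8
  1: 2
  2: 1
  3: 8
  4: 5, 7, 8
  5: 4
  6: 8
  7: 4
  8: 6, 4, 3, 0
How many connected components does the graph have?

Component: {1, 2}
Component: {0, 3, 4, 5, 6, 7, 8}

2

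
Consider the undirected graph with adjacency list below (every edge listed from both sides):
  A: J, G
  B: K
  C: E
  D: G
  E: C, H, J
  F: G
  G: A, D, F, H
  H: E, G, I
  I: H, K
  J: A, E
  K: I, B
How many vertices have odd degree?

Degrees: A:2, B:1, C:1, D:1, E:3, F:1, G:4, H:3, I:2, J:2, K:2
Odd-degree vertices: B, C, D, E, F, H.

6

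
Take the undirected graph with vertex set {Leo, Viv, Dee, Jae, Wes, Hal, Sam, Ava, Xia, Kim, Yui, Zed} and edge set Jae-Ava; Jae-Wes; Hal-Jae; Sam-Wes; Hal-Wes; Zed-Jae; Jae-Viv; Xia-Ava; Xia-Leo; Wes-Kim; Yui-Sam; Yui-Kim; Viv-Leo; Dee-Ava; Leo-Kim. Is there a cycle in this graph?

Yes

|V| = 12, |E| = 15, number of components = 1.
One cycle is Wes-Sam-Yui-Kim-Wes.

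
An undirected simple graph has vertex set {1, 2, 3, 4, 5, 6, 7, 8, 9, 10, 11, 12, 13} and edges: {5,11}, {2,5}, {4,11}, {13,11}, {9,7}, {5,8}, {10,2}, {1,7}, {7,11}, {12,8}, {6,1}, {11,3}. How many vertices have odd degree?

Degrees: 1:2, 2:2, 3:1, 4:1, 5:3, 6:1, 7:3, 8:2, 9:1, 10:1, 11:5, 12:1, 13:1
Odd-degree vertices: 3, 4, 5, 6, 7, 9, 10, 11, 12, 13.

10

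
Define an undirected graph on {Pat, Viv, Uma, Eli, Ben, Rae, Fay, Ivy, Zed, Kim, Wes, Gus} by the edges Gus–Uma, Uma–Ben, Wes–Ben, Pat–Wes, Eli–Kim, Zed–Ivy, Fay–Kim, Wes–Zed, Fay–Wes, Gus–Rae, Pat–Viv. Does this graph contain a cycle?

No

The graph has 12 vertices, 11 edges, and 1 connected component.
A forest on 12 vertices with 1 component has exactly 11 edges, which matches — so no cycle.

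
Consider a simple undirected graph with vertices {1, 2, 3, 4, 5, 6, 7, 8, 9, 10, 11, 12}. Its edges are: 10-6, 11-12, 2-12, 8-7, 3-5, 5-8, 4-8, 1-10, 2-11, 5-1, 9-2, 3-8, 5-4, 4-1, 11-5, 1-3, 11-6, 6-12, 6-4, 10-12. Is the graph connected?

A breadth-first search from 1 visits 1, 5, 10, 4, 3, 8, 11, 6, 12, 7, 2, 9 — all 12 vertices — so the graph is connected.

Yes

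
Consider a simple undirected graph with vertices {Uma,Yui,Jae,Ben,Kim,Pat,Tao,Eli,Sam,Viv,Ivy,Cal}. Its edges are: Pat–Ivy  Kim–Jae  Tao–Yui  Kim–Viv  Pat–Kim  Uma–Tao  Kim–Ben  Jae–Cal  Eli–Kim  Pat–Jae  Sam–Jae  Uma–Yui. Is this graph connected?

No

Component: {Uma, Yui, Tao}
Component: {Jae, Ben, Kim, Pat, Eli, Sam, Viv, Ivy, Cal}
No edge joins these 2 groups, so the graph is disconnected.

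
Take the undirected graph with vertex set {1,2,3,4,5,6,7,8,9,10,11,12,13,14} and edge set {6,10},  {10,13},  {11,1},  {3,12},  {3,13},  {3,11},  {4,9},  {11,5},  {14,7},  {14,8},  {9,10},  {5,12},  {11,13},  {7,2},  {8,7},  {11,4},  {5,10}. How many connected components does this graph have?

Component: {2, 7, 8, 14}
Component: {1, 3, 4, 5, 6, 9, 10, 11, 12, 13}

2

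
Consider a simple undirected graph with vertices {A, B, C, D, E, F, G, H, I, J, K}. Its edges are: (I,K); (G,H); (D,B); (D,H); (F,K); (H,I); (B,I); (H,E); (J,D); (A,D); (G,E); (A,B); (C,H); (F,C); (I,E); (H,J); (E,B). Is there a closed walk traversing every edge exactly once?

Degrees: A:2, B:4, C:2, D:4, E:4, F:2, G:2, H:6, I:4, J:2, K:2
All degrees are even and the non-isolated vertices are connected — an Eulerian circuit exists.

Yes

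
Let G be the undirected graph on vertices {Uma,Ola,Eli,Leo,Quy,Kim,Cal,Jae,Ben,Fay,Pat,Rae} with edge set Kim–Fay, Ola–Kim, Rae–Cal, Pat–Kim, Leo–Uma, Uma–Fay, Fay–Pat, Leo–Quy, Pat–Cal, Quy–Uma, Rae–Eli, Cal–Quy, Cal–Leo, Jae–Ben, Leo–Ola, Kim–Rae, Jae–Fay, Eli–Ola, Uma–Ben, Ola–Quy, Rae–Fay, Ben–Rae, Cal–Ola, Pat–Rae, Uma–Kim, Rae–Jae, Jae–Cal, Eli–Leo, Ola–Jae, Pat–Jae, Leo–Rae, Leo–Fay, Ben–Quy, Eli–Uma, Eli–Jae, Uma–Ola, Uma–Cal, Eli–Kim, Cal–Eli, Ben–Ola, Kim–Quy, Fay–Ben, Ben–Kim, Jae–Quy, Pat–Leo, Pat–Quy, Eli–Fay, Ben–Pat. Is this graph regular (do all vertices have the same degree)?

Degrees: Uma:8, Ola:8, Eli:8, Leo:8, Quy:8, Kim:8, Cal:8, Jae:8, Ben:8, Fay:8, Pat:8, Rae:8
All degrees equal 8; the graph is regular.

Yes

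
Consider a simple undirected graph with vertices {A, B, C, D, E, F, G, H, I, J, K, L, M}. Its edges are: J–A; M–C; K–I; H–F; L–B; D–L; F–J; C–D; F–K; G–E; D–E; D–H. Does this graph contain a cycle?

No

The graph has 13 vertices, 12 edges, and 1 connected component.
A forest on 13 vertices with 1 component has exactly 12 edges, which matches — so no cycle.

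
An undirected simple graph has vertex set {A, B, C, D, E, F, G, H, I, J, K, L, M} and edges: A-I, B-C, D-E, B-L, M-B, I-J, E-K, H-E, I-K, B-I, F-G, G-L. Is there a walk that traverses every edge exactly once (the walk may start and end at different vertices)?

Degrees: A:1, B:4, C:1, D:1, E:3, F:1, G:2, H:1, I:4, J:1, K:2, L:2, M:1
Odd-degree vertices: A, C, D, E, F, H, J, M (8 total).
An Eulerian trail requires 0 or 2 odd-degree vertices; here there are 8.

No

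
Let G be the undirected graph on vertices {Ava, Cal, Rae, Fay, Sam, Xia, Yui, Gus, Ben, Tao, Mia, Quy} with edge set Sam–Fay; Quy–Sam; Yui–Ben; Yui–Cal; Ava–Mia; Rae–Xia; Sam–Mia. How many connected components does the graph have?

5

Component: {Gus}
Component: {Tao}
Component: {Rae, Xia}
Component: {Cal, Yui, Ben}
Component: {Ava, Fay, Sam, Mia, Quy}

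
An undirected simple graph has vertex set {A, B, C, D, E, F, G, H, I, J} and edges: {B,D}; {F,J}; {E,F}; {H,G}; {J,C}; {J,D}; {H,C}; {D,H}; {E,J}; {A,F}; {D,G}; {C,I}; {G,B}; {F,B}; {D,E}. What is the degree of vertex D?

Neighbors of D: B, E, G, H, J.

5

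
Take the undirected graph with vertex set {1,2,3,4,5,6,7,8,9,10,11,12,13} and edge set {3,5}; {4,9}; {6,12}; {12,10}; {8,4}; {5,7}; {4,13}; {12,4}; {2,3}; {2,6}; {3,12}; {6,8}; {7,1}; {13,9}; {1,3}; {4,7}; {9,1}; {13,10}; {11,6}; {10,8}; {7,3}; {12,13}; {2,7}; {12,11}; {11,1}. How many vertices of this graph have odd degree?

8

Degrees: 1:4, 2:3, 3:5, 4:5, 5:2, 6:4, 7:5, 8:3, 9:3, 10:3, 11:3, 12:6, 13:4
Odd-degree vertices: 2, 3, 4, 7, 8, 9, 10, 11.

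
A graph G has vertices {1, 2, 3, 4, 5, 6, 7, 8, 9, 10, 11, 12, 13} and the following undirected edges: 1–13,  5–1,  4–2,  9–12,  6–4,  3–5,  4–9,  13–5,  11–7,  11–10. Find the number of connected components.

4

Component: {8}
Component: {7, 10, 11}
Component: {1, 3, 5, 13}
Component: {2, 4, 6, 9, 12}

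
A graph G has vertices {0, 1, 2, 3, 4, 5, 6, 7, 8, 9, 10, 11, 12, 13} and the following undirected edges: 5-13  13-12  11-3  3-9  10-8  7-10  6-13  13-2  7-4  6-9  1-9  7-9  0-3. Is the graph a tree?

The graph has 14 vertices and 13 edges.
Connected and |E| = |V| - 1, which characterizes a tree.

Yes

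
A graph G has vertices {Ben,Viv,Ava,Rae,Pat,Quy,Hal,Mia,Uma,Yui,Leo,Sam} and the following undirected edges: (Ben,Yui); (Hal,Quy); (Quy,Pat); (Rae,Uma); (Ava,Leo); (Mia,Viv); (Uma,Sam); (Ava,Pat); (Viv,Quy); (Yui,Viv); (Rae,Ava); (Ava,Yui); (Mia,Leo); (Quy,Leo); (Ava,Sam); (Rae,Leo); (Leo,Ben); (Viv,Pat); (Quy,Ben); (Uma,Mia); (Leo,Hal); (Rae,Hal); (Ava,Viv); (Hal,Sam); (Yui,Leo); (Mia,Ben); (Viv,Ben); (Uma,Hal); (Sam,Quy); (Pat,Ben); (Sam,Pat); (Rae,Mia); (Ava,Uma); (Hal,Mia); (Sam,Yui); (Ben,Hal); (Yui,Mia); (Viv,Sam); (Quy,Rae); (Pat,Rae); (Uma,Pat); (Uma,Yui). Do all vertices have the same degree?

Degrees: Ben:7, Viv:7, Ava:7, Rae:7, Pat:7, Quy:7, Hal:7, Mia:7, Uma:7, Yui:7, Leo:7, Sam:7
Every vertex has degree 7, so the graph is 7-regular.

Yes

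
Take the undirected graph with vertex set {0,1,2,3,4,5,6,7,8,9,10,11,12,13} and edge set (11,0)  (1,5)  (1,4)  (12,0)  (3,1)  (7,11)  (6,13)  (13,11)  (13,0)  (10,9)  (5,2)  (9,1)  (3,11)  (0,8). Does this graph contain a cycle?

The graph has 14 vertices, 14 edges, and 1 connected component.
Since 14 > 14 - 1, a cycle must exist; for instance 0-11-13-0.

Yes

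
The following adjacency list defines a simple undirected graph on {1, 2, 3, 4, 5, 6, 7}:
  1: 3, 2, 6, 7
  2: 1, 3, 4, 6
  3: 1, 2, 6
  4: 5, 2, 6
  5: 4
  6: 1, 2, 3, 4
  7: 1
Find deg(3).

3

Neighbors of 3: 1, 2, 6.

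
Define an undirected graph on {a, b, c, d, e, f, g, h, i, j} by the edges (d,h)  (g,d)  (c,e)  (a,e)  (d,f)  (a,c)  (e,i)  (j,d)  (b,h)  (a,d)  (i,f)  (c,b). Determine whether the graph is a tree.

No

The graph has 10 vertices and 12 edges.
A tree on 10 vertices has exactly 9 edges; this graph has 12, so it contains a cycle and is not a tree.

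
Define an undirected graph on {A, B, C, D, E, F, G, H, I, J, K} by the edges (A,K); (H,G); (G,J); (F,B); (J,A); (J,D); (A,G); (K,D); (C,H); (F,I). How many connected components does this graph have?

3

Component: {E}
Component: {B, F, I}
Component: {A, C, D, G, H, J, K}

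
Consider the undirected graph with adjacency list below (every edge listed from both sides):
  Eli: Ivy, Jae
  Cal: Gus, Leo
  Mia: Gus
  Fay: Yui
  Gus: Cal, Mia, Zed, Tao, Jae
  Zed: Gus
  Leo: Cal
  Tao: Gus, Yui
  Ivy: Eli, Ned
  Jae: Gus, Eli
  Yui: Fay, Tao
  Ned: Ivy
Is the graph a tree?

Yes

|V| = 12, |E| = 11.
It is connected with exactly 11 edges, hence acyclic — it is a tree.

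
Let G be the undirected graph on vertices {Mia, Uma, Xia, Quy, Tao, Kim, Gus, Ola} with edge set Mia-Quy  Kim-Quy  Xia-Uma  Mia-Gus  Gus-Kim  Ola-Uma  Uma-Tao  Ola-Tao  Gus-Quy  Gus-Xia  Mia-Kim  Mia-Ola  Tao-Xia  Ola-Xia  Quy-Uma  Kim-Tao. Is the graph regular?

Yes

Degrees: Mia:4, Uma:4, Xia:4, Quy:4, Tao:4, Kim:4, Gus:4, Ola:4
All degrees equal 4; the graph is regular.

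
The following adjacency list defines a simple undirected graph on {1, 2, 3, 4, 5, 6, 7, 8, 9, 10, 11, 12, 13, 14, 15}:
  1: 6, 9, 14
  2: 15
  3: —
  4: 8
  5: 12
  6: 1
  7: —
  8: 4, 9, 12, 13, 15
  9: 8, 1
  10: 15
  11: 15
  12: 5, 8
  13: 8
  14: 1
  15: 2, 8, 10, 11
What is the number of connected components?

3

Component: {3}
Component: {7}
Component: {1, 2, 4, 5, 6, 8, 9, 10, 11, 12, 13, 14, 15}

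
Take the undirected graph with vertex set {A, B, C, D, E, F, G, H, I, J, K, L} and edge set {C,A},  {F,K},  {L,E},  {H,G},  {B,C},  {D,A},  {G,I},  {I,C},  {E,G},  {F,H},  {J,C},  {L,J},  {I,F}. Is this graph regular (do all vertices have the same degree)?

Degrees: A:2, B:1, C:4, D:1, E:2, F:3, G:3, H:2, I:3, J:2, K:1, L:2
Degrees are not all equal (e.g. deg(B)=1 but deg(C)=4); not regular.

No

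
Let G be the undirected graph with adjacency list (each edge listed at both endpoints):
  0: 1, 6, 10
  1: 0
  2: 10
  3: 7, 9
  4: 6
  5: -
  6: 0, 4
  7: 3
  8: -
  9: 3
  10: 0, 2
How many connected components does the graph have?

4

Component: {5}
Component: {8}
Component: {3, 7, 9}
Component: {0, 1, 2, 4, 6, 10}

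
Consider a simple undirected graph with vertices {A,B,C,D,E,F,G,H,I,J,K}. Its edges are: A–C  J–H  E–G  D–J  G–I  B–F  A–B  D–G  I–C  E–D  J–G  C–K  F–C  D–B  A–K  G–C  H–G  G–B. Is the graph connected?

Starting from A and exploring outward reaches every vertex (A, C, K, B, G, F, I, D, J, E, H); the graph is connected.

Yes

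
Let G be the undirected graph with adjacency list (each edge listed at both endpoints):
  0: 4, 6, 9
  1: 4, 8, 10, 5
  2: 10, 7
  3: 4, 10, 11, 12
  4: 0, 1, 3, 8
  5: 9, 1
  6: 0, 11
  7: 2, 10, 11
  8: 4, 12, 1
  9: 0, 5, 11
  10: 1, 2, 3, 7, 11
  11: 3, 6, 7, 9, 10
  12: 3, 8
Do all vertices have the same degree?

Degrees: 0:3, 1:4, 2:2, 3:4, 4:4, 5:2, 6:2, 7:3, 8:3, 9:3, 10:5, 11:5, 12:2
Vertex 2 has degree 2 while 10 has degree 5, so the graph is not regular.

No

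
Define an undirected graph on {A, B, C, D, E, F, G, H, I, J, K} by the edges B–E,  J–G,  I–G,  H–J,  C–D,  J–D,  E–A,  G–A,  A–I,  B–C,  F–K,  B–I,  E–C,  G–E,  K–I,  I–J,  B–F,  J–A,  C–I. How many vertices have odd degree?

2

Degrees: A:4, B:4, C:4, D:2, E:4, F:2, G:4, H:1, I:6, J:5, K:2
Odd-degree vertices: H, J.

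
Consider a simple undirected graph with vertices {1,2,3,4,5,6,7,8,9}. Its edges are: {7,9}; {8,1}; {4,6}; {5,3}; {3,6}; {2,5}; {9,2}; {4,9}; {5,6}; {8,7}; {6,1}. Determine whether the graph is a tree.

No

The graph has 9 vertices and 11 edges.
Connected but with 11 > 8 edges, so it has a cycle and is not a tree.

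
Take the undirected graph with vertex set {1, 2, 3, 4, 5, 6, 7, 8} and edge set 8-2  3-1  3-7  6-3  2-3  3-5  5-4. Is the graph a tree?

The graph has 8 vertices and 7 edges.
Connected and |E| = |V| - 1, which characterizes a tree.

Yes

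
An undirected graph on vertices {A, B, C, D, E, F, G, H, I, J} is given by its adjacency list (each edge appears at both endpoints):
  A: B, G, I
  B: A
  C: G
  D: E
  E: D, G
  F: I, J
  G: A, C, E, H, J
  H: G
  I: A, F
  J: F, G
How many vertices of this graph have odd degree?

6

Degrees: A:3, B:1, C:1, D:1, E:2, F:2, G:5, H:1, I:2, J:2
Odd-degree vertices: A, B, C, D, G, H.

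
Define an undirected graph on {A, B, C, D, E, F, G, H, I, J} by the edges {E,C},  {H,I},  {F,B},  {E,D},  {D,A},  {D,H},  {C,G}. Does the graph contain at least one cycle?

|V| = 10, |E| = 7, number of components = 3.
Since 7 = 10 - 3, the graph is a forest and contains no cycle.

No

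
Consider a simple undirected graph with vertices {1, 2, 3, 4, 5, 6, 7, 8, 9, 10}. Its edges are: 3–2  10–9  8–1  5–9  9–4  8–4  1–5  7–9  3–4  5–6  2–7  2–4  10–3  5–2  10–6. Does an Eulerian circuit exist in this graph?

No

Degrees: 1:2, 2:4, 3:3, 4:4, 5:4, 6:2, 7:2, 8:2, 9:4, 10:3
Vertices with odd degree: 3, 10. An Eulerian circuit requires all degrees even.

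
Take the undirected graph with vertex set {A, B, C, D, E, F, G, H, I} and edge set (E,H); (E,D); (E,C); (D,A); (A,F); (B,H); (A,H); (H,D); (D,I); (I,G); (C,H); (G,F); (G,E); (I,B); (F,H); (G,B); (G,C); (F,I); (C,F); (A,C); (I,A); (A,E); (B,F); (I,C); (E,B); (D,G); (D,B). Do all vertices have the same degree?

Degrees: A:6, B:6, C:6, D:6, E:6, F:6, G:6, H:6, I:6
All degrees equal 6; the graph is regular.

Yes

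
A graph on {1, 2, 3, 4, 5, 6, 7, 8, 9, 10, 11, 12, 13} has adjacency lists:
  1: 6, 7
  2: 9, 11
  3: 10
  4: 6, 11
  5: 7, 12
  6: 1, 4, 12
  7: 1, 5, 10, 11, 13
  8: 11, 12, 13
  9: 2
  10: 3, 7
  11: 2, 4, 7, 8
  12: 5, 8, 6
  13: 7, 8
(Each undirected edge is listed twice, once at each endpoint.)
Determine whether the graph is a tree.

The graph has 13 vertices and 16 edges.
A tree on 13 vertices has exactly 12 edges; this graph has 16, so it contains a cycle and is not a tree.

No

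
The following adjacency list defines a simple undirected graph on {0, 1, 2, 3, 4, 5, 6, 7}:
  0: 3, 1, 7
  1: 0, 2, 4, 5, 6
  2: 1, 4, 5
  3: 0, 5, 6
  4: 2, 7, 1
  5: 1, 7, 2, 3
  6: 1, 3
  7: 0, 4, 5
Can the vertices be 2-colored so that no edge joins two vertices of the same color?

No

The cycle 1-2-4-1 has length 3, which is odd, so the graph is not bipartite.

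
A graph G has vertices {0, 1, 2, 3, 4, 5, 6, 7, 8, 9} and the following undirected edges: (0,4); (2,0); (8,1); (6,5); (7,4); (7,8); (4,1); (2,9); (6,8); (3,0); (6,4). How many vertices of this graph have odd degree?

Degrees: 0:3, 1:2, 2:2, 3:1, 4:4, 5:1, 6:3, 7:2, 8:3, 9:1
Odd-degree vertices: 0, 3, 5, 6, 8, 9.

6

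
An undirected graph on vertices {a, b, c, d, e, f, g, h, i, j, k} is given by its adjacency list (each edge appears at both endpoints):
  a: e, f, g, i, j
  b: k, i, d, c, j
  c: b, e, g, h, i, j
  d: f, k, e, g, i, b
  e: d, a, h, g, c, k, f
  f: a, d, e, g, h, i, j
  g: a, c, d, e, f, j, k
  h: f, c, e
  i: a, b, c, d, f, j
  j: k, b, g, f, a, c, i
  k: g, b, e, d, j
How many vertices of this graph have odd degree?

8

Degrees: a:5, b:5, c:6, d:6, e:7, f:7, g:7, h:3, i:6, j:7, k:5
Odd-degree vertices: a, b, e, f, g, h, j, k.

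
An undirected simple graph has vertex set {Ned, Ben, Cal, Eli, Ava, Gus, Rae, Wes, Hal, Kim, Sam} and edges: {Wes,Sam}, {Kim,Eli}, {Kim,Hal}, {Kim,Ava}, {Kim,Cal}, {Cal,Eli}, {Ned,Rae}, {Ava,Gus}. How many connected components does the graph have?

4

Component: {Ben}
Component: {Ned, Rae}
Component: {Wes, Sam}
Component: {Cal, Eli, Ava, Gus, Hal, Kim}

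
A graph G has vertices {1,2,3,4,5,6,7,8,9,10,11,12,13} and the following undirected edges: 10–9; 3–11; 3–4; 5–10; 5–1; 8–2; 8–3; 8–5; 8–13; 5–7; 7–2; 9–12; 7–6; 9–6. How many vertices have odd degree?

Degrees: 1:1, 2:2, 3:3, 4:1, 5:4, 6:2, 7:3, 8:4, 9:3, 10:2, 11:1, 12:1, 13:1
Odd-degree vertices: 1, 3, 4, 7, 9, 11, 12, 13.

8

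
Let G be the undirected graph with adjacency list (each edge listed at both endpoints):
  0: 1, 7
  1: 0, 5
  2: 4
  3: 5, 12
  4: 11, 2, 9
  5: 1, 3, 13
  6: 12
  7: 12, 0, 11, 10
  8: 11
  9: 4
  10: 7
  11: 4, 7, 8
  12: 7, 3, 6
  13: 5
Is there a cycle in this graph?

The graph has 14 vertices, 14 edges, and 1 connected component.
One cycle is 0-7-12-3-5-1-0.

Yes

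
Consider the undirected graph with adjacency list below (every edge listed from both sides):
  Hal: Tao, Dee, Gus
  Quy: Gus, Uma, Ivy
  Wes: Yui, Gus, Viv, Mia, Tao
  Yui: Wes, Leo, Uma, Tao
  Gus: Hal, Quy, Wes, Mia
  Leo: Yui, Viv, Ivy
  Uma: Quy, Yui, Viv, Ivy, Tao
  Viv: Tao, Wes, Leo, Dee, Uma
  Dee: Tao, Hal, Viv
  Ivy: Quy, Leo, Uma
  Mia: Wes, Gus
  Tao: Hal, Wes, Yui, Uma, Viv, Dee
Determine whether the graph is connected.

Yes

Starting from Hal and exploring outward reaches every vertex (Hal, Gus, Tao, Dee, Mia, Wes, Quy, Uma, Yui, Viv, Ivy, Leo); the graph is connected.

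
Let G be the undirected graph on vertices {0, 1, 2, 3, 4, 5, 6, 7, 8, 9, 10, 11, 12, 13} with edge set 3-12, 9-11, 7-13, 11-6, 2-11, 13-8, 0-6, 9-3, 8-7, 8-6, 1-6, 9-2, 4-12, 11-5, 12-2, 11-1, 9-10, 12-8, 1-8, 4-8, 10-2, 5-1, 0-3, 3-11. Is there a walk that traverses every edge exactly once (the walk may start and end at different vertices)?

Degrees: 0:2, 1:4, 2:4, 3:4, 4:2, 5:2, 6:4, 7:2, 8:6, 9:4, 10:2, 11:6, 12:4, 13:2
Odd-degree vertices: none (0 total).
With 0 odd-degree vertices and all edges in one connected piece, an Eulerian trail exists.

Yes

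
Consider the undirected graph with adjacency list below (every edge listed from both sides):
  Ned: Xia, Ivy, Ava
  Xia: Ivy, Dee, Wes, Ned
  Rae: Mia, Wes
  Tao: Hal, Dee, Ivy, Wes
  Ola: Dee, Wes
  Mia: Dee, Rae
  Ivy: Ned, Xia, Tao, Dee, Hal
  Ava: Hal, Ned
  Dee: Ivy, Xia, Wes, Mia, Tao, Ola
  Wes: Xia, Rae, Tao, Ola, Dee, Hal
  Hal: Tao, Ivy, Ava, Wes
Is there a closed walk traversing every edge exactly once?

No

Degrees: Ned:3, Xia:4, Rae:2, Tao:4, Ola:2, Mia:2, Ivy:5, Ava:2, Dee:6, Wes:6, Hal:4
Ned, Ivy have odd degree; an Eulerian circuit needs every degree to be even, so none exists.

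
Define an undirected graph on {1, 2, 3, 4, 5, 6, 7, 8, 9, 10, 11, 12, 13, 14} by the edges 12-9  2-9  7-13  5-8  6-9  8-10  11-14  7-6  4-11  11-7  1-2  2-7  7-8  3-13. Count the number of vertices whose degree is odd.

12

Degrees: 1:1, 2:3, 3:1, 4:1, 5:1, 6:2, 7:5, 8:3, 9:3, 10:1, 11:3, 12:1, 13:2, 14:1
Odd-degree vertices: 1, 2, 3, 4, 5, 7, 8, 9, 10, 11, 12, 14.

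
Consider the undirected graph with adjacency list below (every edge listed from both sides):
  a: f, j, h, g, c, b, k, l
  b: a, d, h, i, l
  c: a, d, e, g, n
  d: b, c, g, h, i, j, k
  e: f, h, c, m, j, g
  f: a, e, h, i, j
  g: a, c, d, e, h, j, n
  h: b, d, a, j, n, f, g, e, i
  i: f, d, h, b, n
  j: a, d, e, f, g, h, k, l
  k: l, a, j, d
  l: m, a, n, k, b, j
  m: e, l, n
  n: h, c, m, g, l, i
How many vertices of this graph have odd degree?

Degrees: a:8, b:5, c:5, d:7, e:6, f:5, g:7, h:9, i:5, j:8, k:4, l:6, m:3, n:6
Odd-degree vertices: b, c, d, f, g, h, i, m.

8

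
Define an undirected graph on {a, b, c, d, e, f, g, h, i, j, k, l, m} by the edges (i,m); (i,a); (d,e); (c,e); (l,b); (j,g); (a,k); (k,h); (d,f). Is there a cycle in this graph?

The graph has 13 vertices, 9 edges, and 4 connected components.
Since 9 = 13 - 4, the graph is a forest and contains no cycle.

No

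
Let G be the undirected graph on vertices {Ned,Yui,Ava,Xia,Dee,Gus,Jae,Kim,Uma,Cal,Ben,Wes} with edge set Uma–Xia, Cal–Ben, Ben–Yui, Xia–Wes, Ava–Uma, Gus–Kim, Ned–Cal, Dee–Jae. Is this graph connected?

Component: {Dee, Jae}
Component: {Gus, Kim}
Component: {Ned, Yui, Cal, Ben}
Component: {Ava, Xia, Uma, Wes}
No edge joins these 4 groups, so the graph is disconnected.

No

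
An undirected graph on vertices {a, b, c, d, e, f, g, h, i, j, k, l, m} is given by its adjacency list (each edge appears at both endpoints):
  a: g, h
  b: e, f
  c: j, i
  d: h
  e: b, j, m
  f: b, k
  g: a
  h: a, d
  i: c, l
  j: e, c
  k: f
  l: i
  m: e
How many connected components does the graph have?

Component: {a, d, g, h}
Component: {b, c, e, f, i, j, k, l, m}

2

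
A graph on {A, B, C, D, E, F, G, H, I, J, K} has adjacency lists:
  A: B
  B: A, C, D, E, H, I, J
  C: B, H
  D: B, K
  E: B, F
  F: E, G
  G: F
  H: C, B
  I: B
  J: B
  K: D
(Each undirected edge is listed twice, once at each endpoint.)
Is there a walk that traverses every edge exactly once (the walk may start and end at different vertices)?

Degrees: A:1, B:7, C:2, D:2, E:2, F:2, G:1, H:2, I:1, J:1, K:1
Odd-degree vertices: A, B, G, I, J, K (6 total).
An Eulerian trail requires 0 or 2 odd-degree vertices; here there are 6.

No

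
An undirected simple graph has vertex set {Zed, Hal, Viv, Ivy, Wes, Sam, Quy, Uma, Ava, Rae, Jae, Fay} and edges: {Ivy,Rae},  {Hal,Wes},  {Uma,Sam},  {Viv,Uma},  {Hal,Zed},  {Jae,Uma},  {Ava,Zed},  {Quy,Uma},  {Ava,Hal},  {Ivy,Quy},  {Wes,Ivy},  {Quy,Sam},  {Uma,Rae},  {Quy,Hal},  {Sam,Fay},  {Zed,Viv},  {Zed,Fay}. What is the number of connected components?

Component: {Zed, Hal, Viv, Ivy, Wes, Sam, Quy, Uma, Ava, Rae, Jae, Fay}

1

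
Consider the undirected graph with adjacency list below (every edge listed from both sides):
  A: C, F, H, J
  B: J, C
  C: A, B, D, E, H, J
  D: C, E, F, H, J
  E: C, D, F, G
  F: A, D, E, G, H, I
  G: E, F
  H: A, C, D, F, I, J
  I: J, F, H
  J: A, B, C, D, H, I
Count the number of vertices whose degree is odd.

Degrees: A:4, B:2, C:6, D:5, E:4, F:6, G:2, H:6, I:3, J:6
Odd-degree vertices: D, I.

2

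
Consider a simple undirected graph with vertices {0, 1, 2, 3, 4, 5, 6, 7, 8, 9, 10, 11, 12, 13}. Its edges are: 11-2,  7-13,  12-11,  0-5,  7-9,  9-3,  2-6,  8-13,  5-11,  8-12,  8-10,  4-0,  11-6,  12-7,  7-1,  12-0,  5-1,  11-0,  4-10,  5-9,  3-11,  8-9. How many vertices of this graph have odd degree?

Degrees: 0:4, 1:2, 2:2, 3:2, 4:2, 5:4, 6:2, 7:4, 8:4, 9:4, 10:2, 11:6, 12:4, 13:2
Odd-degree vertices: none.

0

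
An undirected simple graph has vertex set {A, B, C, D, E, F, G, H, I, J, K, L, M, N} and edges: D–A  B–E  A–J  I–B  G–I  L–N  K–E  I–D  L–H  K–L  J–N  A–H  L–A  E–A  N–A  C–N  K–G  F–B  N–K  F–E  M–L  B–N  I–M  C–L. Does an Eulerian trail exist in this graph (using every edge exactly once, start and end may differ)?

Yes

Degrees: A:6, B:4, C:2, D:2, E:4, F:2, G:2, H:2, I:4, J:2, K:4, L:6, M:2, N:6
Odd-degree vertices: none (0 total).
With 0 odd-degree vertices and all edges in one connected piece, an Eulerian trail exists.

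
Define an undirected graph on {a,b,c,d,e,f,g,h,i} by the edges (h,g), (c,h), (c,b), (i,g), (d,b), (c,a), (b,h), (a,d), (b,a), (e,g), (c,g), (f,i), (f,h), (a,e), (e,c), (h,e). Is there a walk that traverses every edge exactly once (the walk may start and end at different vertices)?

Yes

Degrees: a:4, b:4, c:5, d:2, e:4, f:2, g:4, h:5, i:2
Odd-degree vertices: c, h (2 total).
With 2 odd-degree vertices and all edges in one connected piece, an Eulerian trail exists (from c to h).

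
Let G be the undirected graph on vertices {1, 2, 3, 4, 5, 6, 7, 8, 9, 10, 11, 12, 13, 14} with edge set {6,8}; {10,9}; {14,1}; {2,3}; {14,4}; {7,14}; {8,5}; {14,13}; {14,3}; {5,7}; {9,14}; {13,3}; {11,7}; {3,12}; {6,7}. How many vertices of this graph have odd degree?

Degrees: 1:1, 2:1, 3:4, 4:1, 5:2, 6:2, 7:4, 8:2, 9:2, 10:1, 11:1, 12:1, 13:2, 14:6
Odd-degree vertices: 1, 2, 4, 10, 11, 12.

6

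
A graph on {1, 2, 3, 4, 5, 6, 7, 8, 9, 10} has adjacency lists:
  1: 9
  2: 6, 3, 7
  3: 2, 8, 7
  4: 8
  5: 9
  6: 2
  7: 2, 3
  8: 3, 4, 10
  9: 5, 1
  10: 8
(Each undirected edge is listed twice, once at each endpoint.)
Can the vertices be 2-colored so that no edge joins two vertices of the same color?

The cycle 2-7-3-2 has length 3, which is odd, so the graph is not bipartite.

No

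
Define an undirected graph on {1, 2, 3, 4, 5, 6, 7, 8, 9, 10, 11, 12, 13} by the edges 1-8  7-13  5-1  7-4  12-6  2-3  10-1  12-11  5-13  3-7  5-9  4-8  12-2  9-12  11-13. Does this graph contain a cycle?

Yes

The graph has 13 vertices, 15 edges, and 1 connected component.
Since 15 > 13 - 1, a cycle must exist; for instance 1-5-13-7-4-8-1.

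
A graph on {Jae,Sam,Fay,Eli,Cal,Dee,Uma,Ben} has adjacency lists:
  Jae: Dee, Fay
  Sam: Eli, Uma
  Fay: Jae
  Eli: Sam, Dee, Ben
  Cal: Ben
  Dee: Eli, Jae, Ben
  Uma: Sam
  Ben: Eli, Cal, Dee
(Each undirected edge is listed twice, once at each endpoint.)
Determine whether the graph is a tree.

No

|V| = 8, |E| = 8.
Connected but with 8 > 7 edges, so it has a cycle and is not a tree.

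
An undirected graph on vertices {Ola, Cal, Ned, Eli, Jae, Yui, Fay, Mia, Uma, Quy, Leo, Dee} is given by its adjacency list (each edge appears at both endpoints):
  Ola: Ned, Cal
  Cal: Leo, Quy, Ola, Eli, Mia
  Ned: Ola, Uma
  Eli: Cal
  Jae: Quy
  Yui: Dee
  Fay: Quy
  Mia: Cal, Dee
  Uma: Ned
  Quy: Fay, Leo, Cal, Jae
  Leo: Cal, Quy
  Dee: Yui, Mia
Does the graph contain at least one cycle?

The graph has 12 vertices, 12 edges, and 1 connected component.
One cycle is Cal-Quy-Leo-Cal.

Yes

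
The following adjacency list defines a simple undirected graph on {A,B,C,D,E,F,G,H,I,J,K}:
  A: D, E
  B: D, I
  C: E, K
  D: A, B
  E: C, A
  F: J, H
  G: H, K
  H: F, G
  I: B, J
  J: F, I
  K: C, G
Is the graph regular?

Degrees: A:2, B:2, C:2, D:2, E:2, F:2, G:2, H:2, I:2, J:2, K:2
All degrees equal 2; the graph is regular.

Yes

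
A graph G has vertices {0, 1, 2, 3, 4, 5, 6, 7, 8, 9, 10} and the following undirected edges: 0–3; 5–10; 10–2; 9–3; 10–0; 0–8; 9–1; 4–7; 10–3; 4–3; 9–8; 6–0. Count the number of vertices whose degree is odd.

Degrees: 0:4, 1:1, 2:1, 3:4, 4:2, 5:1, 6:1, 7:1, 8:2, 9:3, 10:4
Odd-degree vertices: 1, 2, 5, 6, 7, 9.

6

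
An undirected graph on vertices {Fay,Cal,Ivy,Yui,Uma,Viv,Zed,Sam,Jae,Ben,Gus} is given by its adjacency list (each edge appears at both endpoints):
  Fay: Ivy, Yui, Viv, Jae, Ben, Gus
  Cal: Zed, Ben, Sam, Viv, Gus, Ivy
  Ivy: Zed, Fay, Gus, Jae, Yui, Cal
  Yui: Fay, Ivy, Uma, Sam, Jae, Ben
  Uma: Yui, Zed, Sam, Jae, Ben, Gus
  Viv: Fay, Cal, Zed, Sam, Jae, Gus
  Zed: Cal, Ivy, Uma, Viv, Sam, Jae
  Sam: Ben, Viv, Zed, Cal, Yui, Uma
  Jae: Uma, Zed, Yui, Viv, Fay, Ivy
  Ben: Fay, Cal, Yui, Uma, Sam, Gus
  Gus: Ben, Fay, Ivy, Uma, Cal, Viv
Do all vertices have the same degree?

Yes

Degrees: Fay:6, Cal:6, Ivy:6, Yui:6, Uma:6, Viv:6, Zed:6, Sam:6, Jae:6, Ben:6, Gus:6
Every vertex has degree 6, so the graph is 6-regular.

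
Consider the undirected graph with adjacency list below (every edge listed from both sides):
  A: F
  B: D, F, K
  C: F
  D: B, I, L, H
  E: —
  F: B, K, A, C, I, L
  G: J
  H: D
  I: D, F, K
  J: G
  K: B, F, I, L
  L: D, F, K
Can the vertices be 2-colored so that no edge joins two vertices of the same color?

K-F-L-K is an odd cycle (length 3), and a bipartite graph can contain only even cycles.

No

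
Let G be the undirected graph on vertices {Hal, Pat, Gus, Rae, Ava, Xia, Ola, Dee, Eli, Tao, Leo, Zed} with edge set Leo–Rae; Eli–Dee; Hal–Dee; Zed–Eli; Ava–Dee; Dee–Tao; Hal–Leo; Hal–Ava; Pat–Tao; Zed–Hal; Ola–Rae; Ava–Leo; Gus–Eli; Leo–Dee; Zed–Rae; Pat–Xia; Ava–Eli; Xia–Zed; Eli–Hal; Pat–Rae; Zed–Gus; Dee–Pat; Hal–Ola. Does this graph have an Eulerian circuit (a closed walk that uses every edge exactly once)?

Degrees: Hal:6, Pat:4, Gus:2, Rae:4, Ava:4, Xia:2, Ola:2, Dee:6, Eli:5, Tao:2, Leo:4, Zed:5
Eli, Zed have odd degree; an Eulerian circuit needs every degree to be even, so none exists.

No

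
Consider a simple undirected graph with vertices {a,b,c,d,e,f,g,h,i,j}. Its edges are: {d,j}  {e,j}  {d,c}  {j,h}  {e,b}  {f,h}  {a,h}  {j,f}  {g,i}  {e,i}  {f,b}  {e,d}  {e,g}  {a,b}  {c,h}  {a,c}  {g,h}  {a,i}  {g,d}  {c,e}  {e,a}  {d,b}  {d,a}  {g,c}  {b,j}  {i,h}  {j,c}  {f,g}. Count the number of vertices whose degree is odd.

Degrees: a:6, b:5, c:6, d:6, e:7, f:4, g:6, h:6, i:4, j:6
Odd-degree vertices: b, e.

2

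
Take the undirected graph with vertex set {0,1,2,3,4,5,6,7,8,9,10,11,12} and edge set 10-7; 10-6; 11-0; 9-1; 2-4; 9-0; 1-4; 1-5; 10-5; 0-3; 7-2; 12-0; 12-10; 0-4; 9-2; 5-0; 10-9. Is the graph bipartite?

Partition the vertices as {3, 4, 5, 6, 7, 8, 9, 11, 12} vs {0, 1, 2, 10}. Each listed edge has one endpoint in each part, so the graph is bipartite.

Yes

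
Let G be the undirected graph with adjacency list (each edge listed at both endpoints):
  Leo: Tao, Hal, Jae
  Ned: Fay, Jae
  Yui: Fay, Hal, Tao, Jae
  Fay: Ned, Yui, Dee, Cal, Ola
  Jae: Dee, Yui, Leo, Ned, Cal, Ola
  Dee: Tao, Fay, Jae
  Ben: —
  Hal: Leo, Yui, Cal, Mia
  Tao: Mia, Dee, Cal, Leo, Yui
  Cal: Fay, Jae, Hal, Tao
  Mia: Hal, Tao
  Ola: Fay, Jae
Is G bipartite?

Yes

Partition the vertices as {Fay, Jae, Ben, Hal, Tao} vs {Leo, Ned, Yui, Dee, Cal, Mia, Ola}. Each listed edge has one endpoint in each part, so the graph is bipartite.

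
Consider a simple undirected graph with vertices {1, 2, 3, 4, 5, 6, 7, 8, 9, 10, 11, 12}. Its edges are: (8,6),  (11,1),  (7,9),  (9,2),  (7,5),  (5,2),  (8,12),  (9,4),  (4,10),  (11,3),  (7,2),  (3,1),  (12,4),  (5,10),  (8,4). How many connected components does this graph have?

Component: {1, 3, 11}
Component: {2, 4, 5, 6, 7, 8, 9, 10, 12}

2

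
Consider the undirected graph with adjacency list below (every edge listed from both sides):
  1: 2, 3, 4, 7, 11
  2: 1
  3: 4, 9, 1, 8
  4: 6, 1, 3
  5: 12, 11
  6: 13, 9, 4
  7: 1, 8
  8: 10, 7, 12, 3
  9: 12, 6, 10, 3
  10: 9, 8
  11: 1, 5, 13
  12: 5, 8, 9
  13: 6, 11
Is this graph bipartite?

No

3-4-1-3 is an odd cycle (length 3), and a bipartite graph can contain only even cycles.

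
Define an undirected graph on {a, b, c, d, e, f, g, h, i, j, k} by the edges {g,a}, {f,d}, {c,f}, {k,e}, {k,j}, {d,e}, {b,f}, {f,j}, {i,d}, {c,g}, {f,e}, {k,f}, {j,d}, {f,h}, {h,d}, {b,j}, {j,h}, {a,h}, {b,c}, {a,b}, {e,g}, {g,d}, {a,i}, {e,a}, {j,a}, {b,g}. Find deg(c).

3

Neighbors of c: b, f, g.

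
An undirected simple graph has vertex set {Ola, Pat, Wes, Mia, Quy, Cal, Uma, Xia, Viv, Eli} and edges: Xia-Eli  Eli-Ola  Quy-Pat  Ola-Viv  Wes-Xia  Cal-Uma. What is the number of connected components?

Component: {Mia}
Component: {Pat, Quy}
Component: {Cal, Uma}
Component: {Ola, Wes, Xia, Viv, Eli}

4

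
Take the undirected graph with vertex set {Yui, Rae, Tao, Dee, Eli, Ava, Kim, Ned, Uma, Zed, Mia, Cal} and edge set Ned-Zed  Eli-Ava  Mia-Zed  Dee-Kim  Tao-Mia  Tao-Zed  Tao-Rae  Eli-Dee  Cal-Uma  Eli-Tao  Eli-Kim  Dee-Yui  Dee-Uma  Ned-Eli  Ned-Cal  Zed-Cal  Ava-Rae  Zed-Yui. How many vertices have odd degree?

Degrees: Yui:2, Rae:2, Tao:4, Dee:4, Eli:5, Ava:2, Kim:2, Ned:3, Uma:2, Zed:5, Mia:2, Cal:3
Odd-degree vertices: Eli, Ned, Zed, Cal.

4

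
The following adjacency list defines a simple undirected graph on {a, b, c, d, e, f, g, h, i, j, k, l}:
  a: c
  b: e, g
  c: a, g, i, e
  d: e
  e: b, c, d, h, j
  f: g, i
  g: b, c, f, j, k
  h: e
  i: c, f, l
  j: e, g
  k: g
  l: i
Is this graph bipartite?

Yes

Partition the vertices as {b, c, d, f, h, j, k, l} vs {a, e, g, i}. Each listed edge has one endpoint in each part, so the graph is bipartite.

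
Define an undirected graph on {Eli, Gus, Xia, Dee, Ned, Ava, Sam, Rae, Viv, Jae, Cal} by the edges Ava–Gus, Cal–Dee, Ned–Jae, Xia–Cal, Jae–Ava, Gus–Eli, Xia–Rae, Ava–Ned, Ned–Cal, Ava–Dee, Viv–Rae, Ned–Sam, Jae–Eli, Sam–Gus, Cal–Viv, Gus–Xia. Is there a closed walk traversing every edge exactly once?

Degrees: Eli:2, Gus:4, Xia:3, Dee:2, Ned:4, Ava:4, Sam:2, Rae:2, Viv:2, Jae:3, Cal:4
Xia, Jae have odd degree; an Eulerian circuit needs every degree to be even, so none exists.

No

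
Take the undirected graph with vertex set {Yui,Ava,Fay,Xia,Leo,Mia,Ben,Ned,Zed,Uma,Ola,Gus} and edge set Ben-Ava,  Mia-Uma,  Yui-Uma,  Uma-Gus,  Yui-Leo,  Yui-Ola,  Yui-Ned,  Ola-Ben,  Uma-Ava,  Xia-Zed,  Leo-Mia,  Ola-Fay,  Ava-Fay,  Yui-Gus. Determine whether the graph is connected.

Component: {Xia, Zed}
Component: {Yui, Ava, Fay, Leo, Mia, Ben, Ned, Uma, Ola, Gus}
There are 2 separate components, so the graph is not connected.

No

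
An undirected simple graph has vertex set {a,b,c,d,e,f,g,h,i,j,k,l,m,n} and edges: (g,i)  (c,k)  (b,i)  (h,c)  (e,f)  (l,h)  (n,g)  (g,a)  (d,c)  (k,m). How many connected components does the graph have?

Component: {j}
Component: {e, f}
Component: {a, b, g, i, n}
Component: {c, d, h, k, l, m}

4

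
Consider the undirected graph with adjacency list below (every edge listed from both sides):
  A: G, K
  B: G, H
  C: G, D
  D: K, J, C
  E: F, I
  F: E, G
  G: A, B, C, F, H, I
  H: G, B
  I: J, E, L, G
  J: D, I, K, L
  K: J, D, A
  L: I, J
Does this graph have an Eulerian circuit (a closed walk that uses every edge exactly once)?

No

Degrees: A:2, B:2, C:2, D:3, E:2, F:2, G:6, H:2, I:4, J:4, K:3, L:2
D, K have odd degree; an Eulerian circuit needs every degree to be even, so none exists.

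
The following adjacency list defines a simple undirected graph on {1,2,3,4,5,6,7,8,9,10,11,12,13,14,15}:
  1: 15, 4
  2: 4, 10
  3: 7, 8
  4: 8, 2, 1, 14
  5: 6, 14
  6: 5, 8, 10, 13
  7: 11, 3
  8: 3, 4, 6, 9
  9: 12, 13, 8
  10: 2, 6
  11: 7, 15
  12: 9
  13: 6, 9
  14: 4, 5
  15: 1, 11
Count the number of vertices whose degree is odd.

2

Degrees: 1:2, 2:2, 3:2, 4:4, 5:2, 6:4, 7:2, 8:4, 9:3, 10:2, 11:2, 12:1, 13:2, 14:2, 15:2
Odd-degree vertices: 9, 12.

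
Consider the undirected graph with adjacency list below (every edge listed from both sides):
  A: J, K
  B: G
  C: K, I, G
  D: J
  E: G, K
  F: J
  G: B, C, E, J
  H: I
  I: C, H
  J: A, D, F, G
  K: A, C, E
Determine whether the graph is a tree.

|V| = 11, |E| = 12.
Connected but with 12 > 10 edges, so it has a cycle and is not a tree.

No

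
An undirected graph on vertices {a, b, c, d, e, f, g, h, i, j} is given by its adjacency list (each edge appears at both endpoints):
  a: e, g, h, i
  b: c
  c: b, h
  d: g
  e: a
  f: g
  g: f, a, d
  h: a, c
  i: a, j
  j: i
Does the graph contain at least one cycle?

No

The graph has 10 vertices, 9 edges, and 1 connected component.
A forest on 10 vertices with 1 component has exactly 9 edges, which matches — so no cycle.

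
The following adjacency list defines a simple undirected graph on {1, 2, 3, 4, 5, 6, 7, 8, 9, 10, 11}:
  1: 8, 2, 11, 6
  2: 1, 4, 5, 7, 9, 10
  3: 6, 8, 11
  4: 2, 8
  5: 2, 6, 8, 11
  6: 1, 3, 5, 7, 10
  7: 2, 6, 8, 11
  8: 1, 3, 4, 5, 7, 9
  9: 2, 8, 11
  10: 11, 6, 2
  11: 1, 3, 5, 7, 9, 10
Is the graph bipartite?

Partition the vertices as {2, 6, 8, 11} vs {1, 3, 4, 5, 7, 9, 10}. Each listed edge has one endpoint in each part, so the graph is bipartite.

Yes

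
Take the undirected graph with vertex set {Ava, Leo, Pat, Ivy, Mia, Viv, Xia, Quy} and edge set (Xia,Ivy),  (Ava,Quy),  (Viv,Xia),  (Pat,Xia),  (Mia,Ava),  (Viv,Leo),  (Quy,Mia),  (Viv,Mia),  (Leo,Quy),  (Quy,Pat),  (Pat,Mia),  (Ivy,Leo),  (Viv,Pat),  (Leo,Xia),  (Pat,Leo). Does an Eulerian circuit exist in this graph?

Degrees: Ava:2, Leo:5, Pat:5, Ivy:2, Mia:4, Viv:4, Xia:4, Quy:4
Leo, Pat have odd degree; an Eulerian circuit needs every degree to be even, so none exists.

No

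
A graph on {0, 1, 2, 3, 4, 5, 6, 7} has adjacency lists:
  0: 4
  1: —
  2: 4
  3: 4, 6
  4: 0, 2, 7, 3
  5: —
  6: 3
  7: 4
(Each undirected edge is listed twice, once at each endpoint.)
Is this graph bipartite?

Yes

Partition the vertices as {1, 4, 5, 6} vs {0, 2, 3, 7}. Each listed edge has one endpoint in each part, so the graph is bipartite.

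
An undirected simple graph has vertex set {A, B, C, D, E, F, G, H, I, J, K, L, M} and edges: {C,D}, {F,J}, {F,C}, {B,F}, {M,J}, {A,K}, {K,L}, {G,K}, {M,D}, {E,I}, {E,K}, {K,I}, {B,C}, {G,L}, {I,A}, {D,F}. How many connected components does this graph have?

Component: {H}
Component: {A, E, G, I, K, L}
Component: {B, C, D, F, J, M}

3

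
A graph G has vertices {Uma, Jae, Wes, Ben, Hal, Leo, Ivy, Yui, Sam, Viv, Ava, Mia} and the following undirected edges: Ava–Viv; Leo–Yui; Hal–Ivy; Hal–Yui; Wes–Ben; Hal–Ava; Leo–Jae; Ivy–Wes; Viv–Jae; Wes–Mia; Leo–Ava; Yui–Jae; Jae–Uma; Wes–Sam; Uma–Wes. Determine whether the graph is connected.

Yes

A breadth-first search from Uma visits Uma, Wes, Jae, Ivy, Ben, Mia, Sam, Viv, Yui, Leo, Hal, Ava — all 12 vertices — so the graph is connected.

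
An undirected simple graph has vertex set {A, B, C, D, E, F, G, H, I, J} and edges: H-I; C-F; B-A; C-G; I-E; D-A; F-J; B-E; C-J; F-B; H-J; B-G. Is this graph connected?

Yes

A breadth-first search from A visits A, B, D, G, E, F, C, I, J, H — all 10 vertices — so the graph is connected.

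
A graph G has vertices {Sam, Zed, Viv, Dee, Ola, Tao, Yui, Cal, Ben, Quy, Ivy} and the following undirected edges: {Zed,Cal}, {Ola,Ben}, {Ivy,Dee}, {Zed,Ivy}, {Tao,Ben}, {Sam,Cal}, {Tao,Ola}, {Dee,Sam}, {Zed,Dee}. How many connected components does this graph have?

Component: {Viv}
Component: {Yui}
Component: {Quy}
Component: {Ola, Tao, Ben}
Component: {Sam, Zed, Dee, Cal, Ivy}

5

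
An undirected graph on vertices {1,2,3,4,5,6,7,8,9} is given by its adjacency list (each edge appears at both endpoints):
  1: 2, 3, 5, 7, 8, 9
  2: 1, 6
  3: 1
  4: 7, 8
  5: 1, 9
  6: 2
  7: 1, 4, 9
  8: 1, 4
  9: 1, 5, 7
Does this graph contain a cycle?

|V| = 9, |E| = 11, number of components = 1.
Since 11 > 9 - 1, a cycle must exist; for instance 1-8-4-7-1.

Yes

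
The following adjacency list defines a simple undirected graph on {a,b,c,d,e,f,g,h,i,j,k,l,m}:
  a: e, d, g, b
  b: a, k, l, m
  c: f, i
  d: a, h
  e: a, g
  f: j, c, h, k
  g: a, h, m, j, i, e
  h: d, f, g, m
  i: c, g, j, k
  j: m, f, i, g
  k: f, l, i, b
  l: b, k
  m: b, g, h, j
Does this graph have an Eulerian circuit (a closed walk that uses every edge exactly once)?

Degrees: a:4, b:4, c:2, d:2, e:2, f:4, g:6, h:4, i:4, j:4, k:4, l:2, m:4
Every vertex has even degree and the edges form a single connected piece, so an Eulerian circuit exists.

Yes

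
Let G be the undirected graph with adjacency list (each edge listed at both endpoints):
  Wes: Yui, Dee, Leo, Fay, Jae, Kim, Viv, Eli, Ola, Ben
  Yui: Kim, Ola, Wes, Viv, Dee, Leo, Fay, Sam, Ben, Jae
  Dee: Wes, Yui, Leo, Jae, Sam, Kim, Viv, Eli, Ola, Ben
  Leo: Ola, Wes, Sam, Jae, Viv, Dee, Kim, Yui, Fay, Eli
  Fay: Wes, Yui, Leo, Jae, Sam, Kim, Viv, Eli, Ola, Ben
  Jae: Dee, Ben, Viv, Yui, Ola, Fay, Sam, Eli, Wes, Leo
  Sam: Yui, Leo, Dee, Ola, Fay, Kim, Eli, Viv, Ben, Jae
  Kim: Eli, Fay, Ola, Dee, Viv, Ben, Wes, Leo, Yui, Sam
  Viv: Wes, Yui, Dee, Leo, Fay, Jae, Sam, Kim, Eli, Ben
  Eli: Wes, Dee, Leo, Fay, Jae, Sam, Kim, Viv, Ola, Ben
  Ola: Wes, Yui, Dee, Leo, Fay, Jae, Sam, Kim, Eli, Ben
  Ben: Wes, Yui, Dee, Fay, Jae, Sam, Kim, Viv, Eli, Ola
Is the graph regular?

Degrees: Wes:10, Yui:10, Dee:10, Leo:10, Fay:10, Jae:10, Sam:10, Kim:10, Viv:10, Eli:10, Ola:10, Ben:10
All degrees equal 10; the graph is regular.

Yes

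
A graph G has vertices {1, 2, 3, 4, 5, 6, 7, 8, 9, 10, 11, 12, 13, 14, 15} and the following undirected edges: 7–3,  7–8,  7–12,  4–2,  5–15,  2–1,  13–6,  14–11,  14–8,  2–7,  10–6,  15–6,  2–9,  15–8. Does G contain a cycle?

No

The graph has 15 vertices, 14 edges, and 1 connected component.
A forest on 15 vertices with 1 component has exactly 14 edges, which matches — so no cycle.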